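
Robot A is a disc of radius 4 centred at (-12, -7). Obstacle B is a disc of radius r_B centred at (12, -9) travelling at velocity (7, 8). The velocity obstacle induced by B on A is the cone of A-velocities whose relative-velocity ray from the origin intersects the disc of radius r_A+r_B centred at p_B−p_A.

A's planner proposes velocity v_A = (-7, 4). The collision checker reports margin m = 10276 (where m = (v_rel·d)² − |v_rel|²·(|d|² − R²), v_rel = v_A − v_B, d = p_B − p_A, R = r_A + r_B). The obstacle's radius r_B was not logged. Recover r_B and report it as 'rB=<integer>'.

m = 10276
d = (24, -2);  v_rel = (-14, -4),  |v_rel|² = 212
v_rel×d = (-14)·(-2) − (-4)·(24) = 124
since m = R²·212 − 124²:  R² = (15376 + 10276) / 212 = 121
R = √121 = 11  ⇒  r_B = 11 − 4 = 7

rB=7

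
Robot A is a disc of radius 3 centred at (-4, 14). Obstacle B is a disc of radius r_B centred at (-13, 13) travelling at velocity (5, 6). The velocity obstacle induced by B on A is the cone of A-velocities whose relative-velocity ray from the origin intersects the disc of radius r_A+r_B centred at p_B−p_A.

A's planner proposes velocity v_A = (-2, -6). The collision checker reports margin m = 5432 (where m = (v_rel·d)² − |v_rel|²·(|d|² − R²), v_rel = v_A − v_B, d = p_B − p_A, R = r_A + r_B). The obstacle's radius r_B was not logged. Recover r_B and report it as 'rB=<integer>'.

m = 5432
d = (-9, -1);  v_rel = (-7, -12),  |v_rel|² = 193
v_rel×d = (-7)·(-1) − (-12)·(-9) = -101
since m = R²·193 − (-101)²:  R² = (10201 + 5432) / 193 = 81
R = √81 = 9  ⇒  r_B = 9 − 3 = 6

rB=6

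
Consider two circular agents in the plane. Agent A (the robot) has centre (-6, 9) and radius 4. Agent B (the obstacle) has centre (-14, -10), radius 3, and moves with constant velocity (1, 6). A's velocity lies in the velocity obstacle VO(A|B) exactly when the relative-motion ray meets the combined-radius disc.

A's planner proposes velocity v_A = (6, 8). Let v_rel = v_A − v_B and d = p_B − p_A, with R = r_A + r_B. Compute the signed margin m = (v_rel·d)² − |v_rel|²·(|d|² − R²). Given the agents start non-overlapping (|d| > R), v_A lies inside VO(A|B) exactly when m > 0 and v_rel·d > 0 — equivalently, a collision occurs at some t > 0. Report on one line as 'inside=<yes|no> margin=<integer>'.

d = (-8, -19),  |d|² = 425;  R = 4+3 = 7,  c = 425−7² = 376
v_rel = (5, 2),  |v_rel|² = 29;  v_rel·d = (5)·(-8) + (2)·(-19) = -78
29·t² + 156·t + 376 = 0  ⇒  m = (-78)² − 29·376 = -4820
m = -4820 < 0,  v_rel·d = -78 < 0  ⇒  outside

inside=no margin=-4820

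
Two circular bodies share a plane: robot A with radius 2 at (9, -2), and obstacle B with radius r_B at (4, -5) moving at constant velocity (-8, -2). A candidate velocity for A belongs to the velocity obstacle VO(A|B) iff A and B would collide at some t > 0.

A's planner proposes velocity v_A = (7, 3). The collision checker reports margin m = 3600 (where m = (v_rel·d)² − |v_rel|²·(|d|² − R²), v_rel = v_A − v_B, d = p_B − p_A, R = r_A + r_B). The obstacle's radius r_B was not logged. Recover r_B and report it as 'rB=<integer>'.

m = 3600
d = (-5, -3);  v_rel = (15, 5),  |v_rel|² = 250
v_rel×d = (15)·(-3) − (5)·(-5) = -20
since m = R²·250 − (-20)²:  R² = (400 + 3600) / 250 = 16
R = √16 = 4  ⇒  r_B = 4 − 2 = 2

rB=2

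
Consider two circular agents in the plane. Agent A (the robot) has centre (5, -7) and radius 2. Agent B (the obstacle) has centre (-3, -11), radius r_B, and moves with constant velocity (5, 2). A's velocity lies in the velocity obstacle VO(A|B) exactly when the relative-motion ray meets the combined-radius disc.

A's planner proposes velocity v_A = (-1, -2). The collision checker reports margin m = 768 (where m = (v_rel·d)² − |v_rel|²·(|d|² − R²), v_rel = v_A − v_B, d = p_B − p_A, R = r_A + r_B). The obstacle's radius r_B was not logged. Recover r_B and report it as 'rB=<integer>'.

m = 768
d = (-8, -4);  v_rel = (-6, -4),  |v_rel|² = 52
v_rel×d = (-6)·(-4) − (-4)·(-8) = -8
since m = R²·52 − (-8)²:  R² = (64 + 768) / 52 = 16
R = √16 = 4  ⇒  r_B = 4 − 2 = 2

rB=2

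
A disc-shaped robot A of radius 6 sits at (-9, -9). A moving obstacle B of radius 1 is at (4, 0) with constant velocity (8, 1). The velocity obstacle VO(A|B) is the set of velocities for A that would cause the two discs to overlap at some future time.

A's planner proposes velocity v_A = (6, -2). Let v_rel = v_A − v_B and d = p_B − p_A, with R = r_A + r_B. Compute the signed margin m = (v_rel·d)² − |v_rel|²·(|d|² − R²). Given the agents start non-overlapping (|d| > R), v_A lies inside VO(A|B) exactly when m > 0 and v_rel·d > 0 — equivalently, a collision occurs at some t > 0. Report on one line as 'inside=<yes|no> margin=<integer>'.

d = (13, 9),  |d|² = 250;  R = 6+1 = 7,  c = 250−7² = 201
v_rel = (-2, -3),  |v_rel|² = 13;  v_rel·d = (-2)·(13) + (-3)·(9) = -53
13·t² + 106·t + 201 = 0  ⇒  m = (-53)² − 13·201 = 196
m = 196 > 0,  v_rel·d = -53 < 0  ⇒  outside

inside=no margin=196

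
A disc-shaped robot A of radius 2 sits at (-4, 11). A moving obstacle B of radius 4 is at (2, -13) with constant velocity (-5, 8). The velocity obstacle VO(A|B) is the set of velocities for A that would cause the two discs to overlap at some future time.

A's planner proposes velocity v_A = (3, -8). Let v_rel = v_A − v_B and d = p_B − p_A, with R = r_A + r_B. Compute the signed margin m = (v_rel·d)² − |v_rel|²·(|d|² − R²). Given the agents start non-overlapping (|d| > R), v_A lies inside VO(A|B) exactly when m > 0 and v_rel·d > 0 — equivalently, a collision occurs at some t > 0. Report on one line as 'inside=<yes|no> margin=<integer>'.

d = (6, -24),  |d|² = 612;  R = 2+4 = 6,  c = 612−6² = 576
v_rel = (8, -16),  |v_rel|² = 320;  v_rel·d = (8)·(6) + (-16)·(-24) = 432
320·t² − 864·t + 576 = 0  ⇒  m = 432² − 320·576 = 2304
m = 2304 > 0,  v_rel·d = 432 > 0  ⇒  inside

inside=yes margin=2304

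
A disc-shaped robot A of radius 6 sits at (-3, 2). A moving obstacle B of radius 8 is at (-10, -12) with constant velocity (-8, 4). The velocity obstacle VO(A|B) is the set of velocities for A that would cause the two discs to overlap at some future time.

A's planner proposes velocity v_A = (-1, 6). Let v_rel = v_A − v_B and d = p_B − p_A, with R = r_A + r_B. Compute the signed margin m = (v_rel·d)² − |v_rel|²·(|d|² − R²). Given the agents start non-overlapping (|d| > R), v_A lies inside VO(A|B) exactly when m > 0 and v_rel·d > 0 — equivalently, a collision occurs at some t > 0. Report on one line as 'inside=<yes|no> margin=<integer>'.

d = (-7, -14),  |d|² = 245;  R = 6+8 = 14,  c = 245−14² = 49
v_rel = (7, 2),  |v_rel|² = 53;  v_rel·d = (7)·(-7) + (2)·(-14) = -77
53·t² + 154·t + 49 = 0  ⇒  m = (-77)² − 53·49 = 3332
m = 3332 > 0,  v_rel·d = -77 < 0  ⇒  outside

inside=no margin=3332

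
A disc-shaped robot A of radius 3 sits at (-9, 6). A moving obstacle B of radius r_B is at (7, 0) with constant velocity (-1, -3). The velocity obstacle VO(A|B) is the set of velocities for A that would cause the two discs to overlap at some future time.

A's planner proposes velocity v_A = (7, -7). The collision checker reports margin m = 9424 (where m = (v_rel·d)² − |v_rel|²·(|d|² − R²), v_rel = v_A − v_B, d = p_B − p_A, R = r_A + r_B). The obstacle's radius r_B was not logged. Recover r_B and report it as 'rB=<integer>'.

m = 9424
d = (16, -6);  v_rel = (8, -4),  |v_rel|² = 80
v_rel×d = (8)·(-6) − (-4)·(16) = 16
since m = R²·80 − 16²:  R² = (256 + 9424) / 80 = 121
R = √121 = 11  ⇒  r_B = 11 − 3 = 8

rB=8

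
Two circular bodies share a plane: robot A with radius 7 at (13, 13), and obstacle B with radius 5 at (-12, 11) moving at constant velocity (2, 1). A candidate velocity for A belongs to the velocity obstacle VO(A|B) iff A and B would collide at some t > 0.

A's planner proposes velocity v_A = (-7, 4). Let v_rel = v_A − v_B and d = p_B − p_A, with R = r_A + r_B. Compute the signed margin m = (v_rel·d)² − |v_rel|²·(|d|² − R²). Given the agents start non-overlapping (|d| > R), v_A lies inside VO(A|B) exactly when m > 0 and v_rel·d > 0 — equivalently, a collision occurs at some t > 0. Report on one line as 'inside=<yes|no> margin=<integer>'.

d = (-25, -2),  |d|² = 629;  R = 7+5 = 12,  c = 629−12² = 485
v_rel = (-9, 3),  |v_rel|² = 90;  v_rel·d = (-9)·(-25) + (3)·(-2) = 219
90·t² − 438·t + 485 = 0  ⇒  m = 219² − 90·485 = 4311
m = 4311 > 0,  v_rel·d = 219 > 0  ⇒  inside

inside=yes margin=4311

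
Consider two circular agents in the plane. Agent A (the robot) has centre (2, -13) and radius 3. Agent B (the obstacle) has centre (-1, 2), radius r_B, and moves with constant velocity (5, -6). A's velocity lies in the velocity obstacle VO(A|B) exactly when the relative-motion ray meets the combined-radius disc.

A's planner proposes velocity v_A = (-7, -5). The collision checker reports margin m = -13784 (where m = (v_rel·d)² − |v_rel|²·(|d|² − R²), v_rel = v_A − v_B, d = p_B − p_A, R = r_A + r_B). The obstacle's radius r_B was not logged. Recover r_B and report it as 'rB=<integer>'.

m = -13784
d = (-3, 15);  v_rel = (-12, 1),  |v_rel|² = 145
v_rel×d = (-12)·(15) − (1)·(-3) = -177
since m = R²·145 − (-177)²:  R² = (31329 + -13784) / 145 = 121
R = √121 = 11  ⇒  r_B = 11 − 3 = 8

rB=8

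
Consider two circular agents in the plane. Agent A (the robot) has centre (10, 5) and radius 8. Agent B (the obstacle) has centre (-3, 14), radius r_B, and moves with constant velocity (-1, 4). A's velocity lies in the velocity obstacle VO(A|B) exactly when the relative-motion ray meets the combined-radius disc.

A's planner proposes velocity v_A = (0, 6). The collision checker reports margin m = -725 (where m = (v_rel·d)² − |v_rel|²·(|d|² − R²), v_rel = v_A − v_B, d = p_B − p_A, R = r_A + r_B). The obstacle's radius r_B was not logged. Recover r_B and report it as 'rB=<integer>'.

m = -725
d = (-13, 9);  v_rel = (1, 2),  |v_rel|² = 5
v_rel×d = (1)·(9) − (2)·(-13) = 35
since m = R²·5 − 35²:  R² = (1225 + -725) / 5 = 100
R = √100 = 10  ⇒  r_B = 10 − 8 = 2

rB=2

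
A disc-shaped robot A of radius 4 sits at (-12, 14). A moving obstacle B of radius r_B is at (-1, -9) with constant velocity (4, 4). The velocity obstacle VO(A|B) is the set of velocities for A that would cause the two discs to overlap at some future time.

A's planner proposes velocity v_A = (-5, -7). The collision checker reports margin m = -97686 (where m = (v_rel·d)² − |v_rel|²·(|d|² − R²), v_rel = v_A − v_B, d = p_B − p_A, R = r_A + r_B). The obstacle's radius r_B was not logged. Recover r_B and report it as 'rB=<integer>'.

m = -97686
d = (11, -23);  v_rel = (-9, -11),  |v_rel|² = 202
v_rel×d = (-9)·(-23) − (-11)·(11) = 328
since m = R²·202 − 328²:  R² = (107584 + -97686) / 202 = 49
R = √49 = 7  ⇒  r_B = 7 − 4 = 3

rB=3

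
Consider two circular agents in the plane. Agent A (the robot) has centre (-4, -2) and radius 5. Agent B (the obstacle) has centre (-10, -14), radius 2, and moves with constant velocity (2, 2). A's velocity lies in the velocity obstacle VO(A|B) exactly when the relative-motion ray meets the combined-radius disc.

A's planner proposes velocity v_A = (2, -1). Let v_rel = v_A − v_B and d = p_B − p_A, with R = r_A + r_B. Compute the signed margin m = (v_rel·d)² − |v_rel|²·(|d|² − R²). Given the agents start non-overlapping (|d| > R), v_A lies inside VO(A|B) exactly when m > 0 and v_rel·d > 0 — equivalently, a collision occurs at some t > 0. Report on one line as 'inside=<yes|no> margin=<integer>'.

d = (-6, -12),  |d|² = 180;  R = 5+2 = 7,  c = 180−7² = 131
v_rel = (0, -3),  |v_rel|² = 9;  v_rel·d = (0)·(-6) + (-3)·(-12) = 36
9·t² − 72·t + 131 = 0  ⇒  m = 36² − 9·131 = 117
m = 117 > 0,  v_rel·d = 36 > 0  ⇒  inside

inside=yes margin=117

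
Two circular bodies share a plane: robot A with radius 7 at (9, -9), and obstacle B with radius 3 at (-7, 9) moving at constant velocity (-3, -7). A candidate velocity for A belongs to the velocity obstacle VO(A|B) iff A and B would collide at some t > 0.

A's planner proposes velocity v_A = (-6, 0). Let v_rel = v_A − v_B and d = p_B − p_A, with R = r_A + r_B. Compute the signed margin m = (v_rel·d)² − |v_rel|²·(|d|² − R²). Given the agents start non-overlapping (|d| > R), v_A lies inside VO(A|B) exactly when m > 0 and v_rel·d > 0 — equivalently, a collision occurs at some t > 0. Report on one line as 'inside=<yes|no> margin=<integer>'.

d = (-16, 18),  |d|² = 580;  R = 7+3 = 10,  c = 580−10² = 480
v_rel = (-3, 7),  |v_rel|² = 58;  v_rel·d = (-3)·(-16) + (7)·(18) = 174
58·t² − 348·t + 480 = 0  ⇒  m = 174² − 58·480 = 2436
m = 2436 > 0,  v_rel·d = 174 > 0  ⇒  inside

inside=yes margin=2436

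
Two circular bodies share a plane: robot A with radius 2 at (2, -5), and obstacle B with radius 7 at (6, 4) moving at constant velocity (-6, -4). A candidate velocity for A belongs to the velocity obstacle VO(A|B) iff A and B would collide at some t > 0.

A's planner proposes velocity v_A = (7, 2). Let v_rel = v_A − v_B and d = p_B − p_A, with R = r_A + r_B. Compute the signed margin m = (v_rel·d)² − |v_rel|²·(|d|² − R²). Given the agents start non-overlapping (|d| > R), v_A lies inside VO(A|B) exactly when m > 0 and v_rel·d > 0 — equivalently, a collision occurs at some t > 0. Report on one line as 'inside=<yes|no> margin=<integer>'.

d = (4, 9),  |d|² = 97;  R = 2+7 = 9,  c = 97−9² = 16
v_rel = (13, 6),  |v_rel|² = 205;  v_rel·d = (13)·(4) + (6)·(9) = 106
205·t² − 212·t + 16 = 0  ⇒  m = 106² − 205·16 = 7956
m = 7956 > 0,  v_rel·d = 106 > 0  ⇒  inside

inside=yes margin=7956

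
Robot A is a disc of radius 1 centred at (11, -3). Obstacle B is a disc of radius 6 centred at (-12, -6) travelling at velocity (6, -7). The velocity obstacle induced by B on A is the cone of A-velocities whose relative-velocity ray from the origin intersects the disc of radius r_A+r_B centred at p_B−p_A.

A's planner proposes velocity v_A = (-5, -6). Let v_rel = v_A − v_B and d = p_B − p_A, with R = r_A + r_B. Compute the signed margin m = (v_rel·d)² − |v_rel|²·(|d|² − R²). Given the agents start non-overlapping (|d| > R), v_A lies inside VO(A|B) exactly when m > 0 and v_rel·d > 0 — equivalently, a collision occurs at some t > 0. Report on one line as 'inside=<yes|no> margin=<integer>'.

d = (-23, -3),  |d|² = 538;  R = 1+6 = 7,  c = 538−7² = 489
v_rel = (-11, 1),  |v_rel|² = 122;  v_rel·d = (-11)·(-23) + (1)·(-3) = 250
122·t² − 500·t + 489 = 0  ⇒  m = 250² − 122·489 = 2842
m = 2842 > 0,  v_rel·d = 250 > 0  ⇒  inside

inside=yes margin=2842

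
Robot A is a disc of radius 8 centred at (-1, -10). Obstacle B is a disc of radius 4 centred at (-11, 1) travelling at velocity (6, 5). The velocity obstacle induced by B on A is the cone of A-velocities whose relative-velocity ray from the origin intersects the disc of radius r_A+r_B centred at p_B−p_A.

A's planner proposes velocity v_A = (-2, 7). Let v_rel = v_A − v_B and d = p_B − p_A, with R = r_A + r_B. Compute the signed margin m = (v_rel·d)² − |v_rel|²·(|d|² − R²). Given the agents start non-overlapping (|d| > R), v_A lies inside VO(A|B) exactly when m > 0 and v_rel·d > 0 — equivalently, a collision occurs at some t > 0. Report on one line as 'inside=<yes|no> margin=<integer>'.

d = (-10, 11),  |d|² = 221;  R = 8+4 = 12,  c = 221−12² = 77
v_rel = (-8, 2),  |v_rel|² = 68;  v_rel·d = (-8)·(-10) + (2)·(11) = 102
68·t² − 204·t + 77 = 0  ⇒  m = 102² − 68·77 = 5168
m = 5168 > 0,  v_rel·d = 102 > 0  ⇒  inside

inside=yes margin=5168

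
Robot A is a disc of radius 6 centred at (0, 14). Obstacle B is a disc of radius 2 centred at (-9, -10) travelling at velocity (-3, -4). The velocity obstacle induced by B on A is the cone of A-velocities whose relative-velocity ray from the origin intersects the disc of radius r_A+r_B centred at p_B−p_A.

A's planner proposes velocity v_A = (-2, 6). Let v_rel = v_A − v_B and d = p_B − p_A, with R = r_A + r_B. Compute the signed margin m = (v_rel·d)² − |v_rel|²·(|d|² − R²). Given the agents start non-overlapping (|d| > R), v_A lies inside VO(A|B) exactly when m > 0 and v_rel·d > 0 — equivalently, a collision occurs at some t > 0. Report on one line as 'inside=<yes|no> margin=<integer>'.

d = (-9, -24),  |d|² = 657;  R = 6+2 = 8,  c = 657−8² = 593
v_rel = (1, 10),  |v_rel|² = 101;  v_rel·d = (1)·(-9) + (10)·(-24) = -249
101·t² + 498·t + 593 = 0  ⇒  m = (-249)² − 101·593 = 2108
m = 2108 > 0,  v_rel·d = -249 < 0  ⇒  outside

inside=no margin=2108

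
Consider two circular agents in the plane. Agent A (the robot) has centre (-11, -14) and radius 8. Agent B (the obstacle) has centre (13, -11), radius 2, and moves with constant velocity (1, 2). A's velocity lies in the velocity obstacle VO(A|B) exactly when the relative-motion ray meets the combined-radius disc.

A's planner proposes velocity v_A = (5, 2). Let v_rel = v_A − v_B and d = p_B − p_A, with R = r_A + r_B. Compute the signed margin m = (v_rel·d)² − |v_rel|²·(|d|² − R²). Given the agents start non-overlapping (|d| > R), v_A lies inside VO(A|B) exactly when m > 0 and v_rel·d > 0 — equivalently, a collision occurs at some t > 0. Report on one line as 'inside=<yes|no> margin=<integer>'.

d = (24, 3),  |d|² = 585;  R = 8+2 = 10,  c = 585−10² = 485
v_rel = (4, 0),  |v_rel|² = 16;  v_rel·d = (4)·(24) + (0)·(3) = 96
16·t² − 192·t + 485 = 0  ⇒  m = 96² − 16·485 = 1456
m = 1456 > 0,  v_rel·d = 96 > 0  ⇒  inside

inside=yes margin=1456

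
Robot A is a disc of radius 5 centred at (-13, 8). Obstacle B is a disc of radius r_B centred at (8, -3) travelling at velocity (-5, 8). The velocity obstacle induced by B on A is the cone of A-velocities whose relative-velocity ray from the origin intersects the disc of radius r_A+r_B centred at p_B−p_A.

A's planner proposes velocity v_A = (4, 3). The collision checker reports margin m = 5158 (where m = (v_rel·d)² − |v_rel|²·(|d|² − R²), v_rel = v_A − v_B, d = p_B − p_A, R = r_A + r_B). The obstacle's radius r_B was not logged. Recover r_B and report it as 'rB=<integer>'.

m = 5158
d = (21, -11);  v_rel = (9, -5),  |v_rel|² = 106
v_rel×d = (9)·(-11) − (-5)·(21) = 6
since m = R²·106 − 6²:  R² = (36 + 5158) / 106 = 49
R = √49 = 7  ⇒  r_B = 7 − 5 = 2

rB=2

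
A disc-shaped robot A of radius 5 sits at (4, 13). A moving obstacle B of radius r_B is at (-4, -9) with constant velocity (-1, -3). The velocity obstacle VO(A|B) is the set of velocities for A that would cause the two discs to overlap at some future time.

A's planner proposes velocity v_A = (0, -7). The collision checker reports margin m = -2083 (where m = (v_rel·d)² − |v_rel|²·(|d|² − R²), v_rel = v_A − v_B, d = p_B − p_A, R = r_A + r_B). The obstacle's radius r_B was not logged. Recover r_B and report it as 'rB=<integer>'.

m = -2083
d = (-8, -22);  v_rel = (1, -4),  |v_rel|² = 17
v_rel×d = (1)·(-22) − (-4)·(-8) = -54
since m = R²·17 − (-54)²:  R² = (2916 + -2083) / 17 = 49
R = √49 = 7  ⇒  r_B = 7 − 5 = 2

rB=2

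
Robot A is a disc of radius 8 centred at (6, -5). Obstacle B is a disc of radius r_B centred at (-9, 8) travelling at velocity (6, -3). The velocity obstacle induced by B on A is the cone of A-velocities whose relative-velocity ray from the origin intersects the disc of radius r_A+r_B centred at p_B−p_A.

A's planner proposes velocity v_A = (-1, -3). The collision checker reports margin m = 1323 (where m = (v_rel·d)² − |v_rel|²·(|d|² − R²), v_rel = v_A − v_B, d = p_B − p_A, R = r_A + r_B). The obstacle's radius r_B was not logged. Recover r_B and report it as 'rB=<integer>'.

m = 1323
d = (-15, 13);  v_rel = (-7, 0),  |v_rel|² = 49
v_rel×d = (-7)·(13) − (0)·(-15) = -91
since m = R²·49 − (-91)²:  R² = (8281 + 1323) / 49 = 196
R = √196 = 14  ⇒  r_B = 14 − 8 = 6

rB=6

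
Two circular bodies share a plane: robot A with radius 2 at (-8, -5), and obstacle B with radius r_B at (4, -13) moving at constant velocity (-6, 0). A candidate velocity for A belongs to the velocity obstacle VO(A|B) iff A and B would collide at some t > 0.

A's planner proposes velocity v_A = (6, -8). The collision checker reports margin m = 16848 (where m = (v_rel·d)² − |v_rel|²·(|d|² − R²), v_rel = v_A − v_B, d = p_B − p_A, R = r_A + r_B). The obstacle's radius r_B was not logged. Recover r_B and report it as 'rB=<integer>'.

m = 16848
d = (12, -8);  v_rel = (12, -8),  |v_rel|² = 208
v_rel×d = (12)·(-8) − (-8)·(12) = 0
since m = R²·208 − 0²:  R² = (0 + 16848) / 208 = 81
R = √81 = 9  ⇒  r_B = 9 − 2 = 7

rB=7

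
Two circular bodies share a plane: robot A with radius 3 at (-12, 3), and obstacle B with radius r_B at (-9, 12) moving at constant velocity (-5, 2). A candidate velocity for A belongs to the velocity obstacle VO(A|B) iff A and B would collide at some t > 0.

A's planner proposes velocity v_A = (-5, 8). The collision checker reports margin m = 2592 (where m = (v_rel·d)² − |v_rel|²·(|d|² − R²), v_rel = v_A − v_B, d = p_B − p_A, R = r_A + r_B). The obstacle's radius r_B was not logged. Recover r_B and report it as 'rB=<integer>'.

m = 2592
d = (3, 9);  v_rel = (0, 6),  |v_rel|² = 36
v_rel×d = (0)·(9) − (6)·(3) = -18
since m = R²·36 − (-18)²:  R² = (324 + 2592) / 36 = 81
R = √81 = 9  ⇒  r_B = 9 − 3 = 6

rB=6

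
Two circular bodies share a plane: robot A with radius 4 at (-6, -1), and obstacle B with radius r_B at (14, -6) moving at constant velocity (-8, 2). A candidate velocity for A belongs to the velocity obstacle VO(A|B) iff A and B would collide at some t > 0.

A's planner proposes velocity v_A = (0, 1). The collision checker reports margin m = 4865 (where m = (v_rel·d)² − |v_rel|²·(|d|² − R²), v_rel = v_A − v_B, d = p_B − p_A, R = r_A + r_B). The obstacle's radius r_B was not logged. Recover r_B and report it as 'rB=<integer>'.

m = 4865
d = (20, -5);  v_rel = (8, -1),  |v_rel|² = 65
v_rel×d = (8)·(-5) − (-1)·(20) = -20
since m = R²·65 − (-20)²:  R² = (400 + 4865) / 65 = 81
R = √81 = 9  ⇒  r_B = 9 − 4 = 5

rB=5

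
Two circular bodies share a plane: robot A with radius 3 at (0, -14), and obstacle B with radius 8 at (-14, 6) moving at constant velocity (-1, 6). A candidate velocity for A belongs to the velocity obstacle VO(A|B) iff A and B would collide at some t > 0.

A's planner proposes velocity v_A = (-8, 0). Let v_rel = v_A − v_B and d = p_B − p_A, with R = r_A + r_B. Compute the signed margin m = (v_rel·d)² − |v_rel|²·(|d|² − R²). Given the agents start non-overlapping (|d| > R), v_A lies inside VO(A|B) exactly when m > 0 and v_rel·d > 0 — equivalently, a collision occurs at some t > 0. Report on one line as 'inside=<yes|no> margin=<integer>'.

d = (-14, 20),  |d|² = 596;  R = 3+8 = 11,  c = 596−11² = 475
v_rel = (-7, -6),  |v_rel|² = 85;  v_rel·d = (-7)·(-14) + (-6)·(20) = -22
85·t² + 44·t + 475 = 0  ⇒  m = (-22)² − 85·475 = -39891
m = -39891 < 0,  v_rel·d = -22 < 0  ⇒  outside

inside=no margin=-39891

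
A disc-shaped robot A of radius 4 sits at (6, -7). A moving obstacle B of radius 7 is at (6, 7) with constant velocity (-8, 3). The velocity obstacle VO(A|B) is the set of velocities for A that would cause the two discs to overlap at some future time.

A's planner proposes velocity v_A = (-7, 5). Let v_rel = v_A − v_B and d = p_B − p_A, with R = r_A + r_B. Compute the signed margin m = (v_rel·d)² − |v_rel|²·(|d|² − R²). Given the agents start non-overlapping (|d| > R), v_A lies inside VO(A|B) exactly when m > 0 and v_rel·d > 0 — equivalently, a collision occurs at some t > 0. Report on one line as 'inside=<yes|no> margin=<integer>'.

d = (0, 14),  |d|² = 196;  R = 4+7 = 11,  c = 196−11² = 75
v_rel = (1, 2),  |v_rel|² = 5;  v_rel·d = (1)·(0) + (2)·(14) = 28
5·t² − 56·t + 75 = 0  ⇒  m = 28² − 5·75 = 409
m = 409 > 0,  v_rel·d = 28 > 0  ⇒  inside

inside=yes margin=409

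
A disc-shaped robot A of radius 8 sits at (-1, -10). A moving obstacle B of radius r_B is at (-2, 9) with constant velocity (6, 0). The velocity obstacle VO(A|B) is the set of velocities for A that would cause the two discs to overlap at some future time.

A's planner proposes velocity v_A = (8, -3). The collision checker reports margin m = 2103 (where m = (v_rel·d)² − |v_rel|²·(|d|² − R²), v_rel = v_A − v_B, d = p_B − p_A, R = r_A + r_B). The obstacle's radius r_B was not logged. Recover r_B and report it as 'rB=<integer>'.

m = 2103
d = (-1, 19);  v_rel = (2, -3),  |v_rel|² = 13
v_rel×d = (2)·(19) − (-3)·(-1) = 35
since m = R²·13 − 35²:  R² = (1225 + 2103) / 13 = 256
R = √256 = 16  ⇒  r_B = 16 − 8 = 8

rB=8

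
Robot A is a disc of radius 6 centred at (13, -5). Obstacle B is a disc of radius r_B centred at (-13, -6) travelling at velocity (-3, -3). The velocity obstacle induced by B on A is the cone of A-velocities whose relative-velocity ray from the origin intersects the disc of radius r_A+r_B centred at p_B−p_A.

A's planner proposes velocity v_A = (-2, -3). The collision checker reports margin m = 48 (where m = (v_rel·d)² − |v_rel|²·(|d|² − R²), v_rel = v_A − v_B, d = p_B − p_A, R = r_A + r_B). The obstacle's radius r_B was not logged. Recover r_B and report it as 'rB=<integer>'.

m = 48
d = (-26, -1);  v_rel = (1, 0),  |v_rel|² = 1
v_rel×d = (1)·(-1) − (0)·(-26) = -1
since m = R²·1 − (-1)²:  R² = (1 + 48) / 1 = 49
R = √49 = 7  ⇒  r_B = 7 − 6 = 1

rB=1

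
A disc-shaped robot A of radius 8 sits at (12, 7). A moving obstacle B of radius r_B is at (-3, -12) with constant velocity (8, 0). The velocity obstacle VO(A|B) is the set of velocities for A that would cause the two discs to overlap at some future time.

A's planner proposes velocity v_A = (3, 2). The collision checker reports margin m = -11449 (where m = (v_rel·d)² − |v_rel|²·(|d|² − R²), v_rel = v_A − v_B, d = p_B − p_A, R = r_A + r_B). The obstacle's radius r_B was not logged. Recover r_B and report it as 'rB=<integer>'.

m = -11449
d = (-15, -19);  v_rel = (-5, 2),  |v_rel|² = 29
v_rel×d = (-5)·(-19) − (2)·(-15) = 125
since m = R²·29 − 125²:  R² = (15625 + -11449) / 29 = 144
R = √144 = 12  ⇒  r_B = 12 − 8 = 4

rB=4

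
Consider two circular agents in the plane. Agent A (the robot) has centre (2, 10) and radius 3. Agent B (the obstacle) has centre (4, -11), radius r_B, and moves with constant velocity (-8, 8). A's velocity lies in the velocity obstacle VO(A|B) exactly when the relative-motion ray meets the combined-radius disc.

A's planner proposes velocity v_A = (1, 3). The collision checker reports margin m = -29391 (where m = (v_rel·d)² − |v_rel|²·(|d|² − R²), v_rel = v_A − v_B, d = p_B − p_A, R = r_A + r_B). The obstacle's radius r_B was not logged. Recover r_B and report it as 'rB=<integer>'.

m = -29391
d = (2, -21);  v_rel = (9, -5),  |v_rel|² = 106
v_rel×d = (9)·(-21) − (-5)·(2) = -179
since m = R²·106 − (-179)²:  R² = (32041 + -29391) / 106 = 25
R = √25 = 5  ⇒  r_B = 5 − 3 = 2

rB=2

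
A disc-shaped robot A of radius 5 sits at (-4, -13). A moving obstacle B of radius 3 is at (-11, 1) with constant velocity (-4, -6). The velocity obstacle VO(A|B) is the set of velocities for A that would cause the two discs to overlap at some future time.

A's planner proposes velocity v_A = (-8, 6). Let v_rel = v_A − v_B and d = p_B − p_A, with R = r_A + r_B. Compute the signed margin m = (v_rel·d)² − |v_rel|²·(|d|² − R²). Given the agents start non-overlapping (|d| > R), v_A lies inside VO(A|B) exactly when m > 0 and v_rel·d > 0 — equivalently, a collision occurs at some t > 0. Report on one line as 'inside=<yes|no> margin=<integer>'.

d = (-7, 14),  |d|² = 245;  R = 5+3 = 8,  c = 245−8² = 181
v_rel = (-4, 12),  |v_rel|² = 160;  v_rel·d = (-4)·(-7) + (12)·(14) = 196
160·t² − 392·t + 181 = 0  ⇒  m = 196² − 160·181 = 9456
m = 9456 > 0,  v_rel·d = 196 > 0  ⇒  inside

inside=yes margin=9456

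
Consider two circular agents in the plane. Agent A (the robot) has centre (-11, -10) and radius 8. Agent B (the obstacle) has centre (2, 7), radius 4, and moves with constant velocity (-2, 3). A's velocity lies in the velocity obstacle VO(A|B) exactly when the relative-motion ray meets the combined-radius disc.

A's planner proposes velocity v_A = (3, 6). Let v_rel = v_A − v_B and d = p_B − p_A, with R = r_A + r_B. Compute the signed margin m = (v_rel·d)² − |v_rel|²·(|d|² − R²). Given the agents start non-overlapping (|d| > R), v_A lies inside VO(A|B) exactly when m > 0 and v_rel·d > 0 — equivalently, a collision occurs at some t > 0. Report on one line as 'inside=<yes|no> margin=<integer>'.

d = (13, 17),  |d|² = 458;  R = 8+4 = 12,  c = 458−12² = 314
v_rel = (5, 3),  |v_rel|² = 34;  v_rel·d = (5)·(13) + (3)·(17) = 116
34·t² − 232·t + 314 = 0  ⇒  m = 116² − 34·314 = 2780
m = 2780 > 0,  v_rel·d = 116 > 0  ⇒  inside

inside=yes margin=2780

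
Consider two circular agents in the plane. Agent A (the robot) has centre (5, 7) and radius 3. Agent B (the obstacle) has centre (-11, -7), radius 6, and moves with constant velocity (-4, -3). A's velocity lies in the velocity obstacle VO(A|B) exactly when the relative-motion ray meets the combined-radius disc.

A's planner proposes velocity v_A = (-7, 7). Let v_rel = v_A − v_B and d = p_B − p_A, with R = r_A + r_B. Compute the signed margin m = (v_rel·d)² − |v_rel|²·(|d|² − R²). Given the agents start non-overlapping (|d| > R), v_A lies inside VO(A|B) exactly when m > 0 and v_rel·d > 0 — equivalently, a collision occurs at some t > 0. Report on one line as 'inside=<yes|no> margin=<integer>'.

d = (-16, -14),  |d|² = 452;  R = 3+6 = 9,  c = 452−9² = 371
v_rel = (-3, 10),  |v_rel|² = 109;  v_rel·d = (-3)·(-16) + (10)·(-14) = -92
109·t² + 184·t + 371 = 0  ⇒  m = (-92)² − 109·371 = -31975
m = -31975 < 0,  v_rel·d = -92 < 0  ⇒  outside

inside=no margin=-31975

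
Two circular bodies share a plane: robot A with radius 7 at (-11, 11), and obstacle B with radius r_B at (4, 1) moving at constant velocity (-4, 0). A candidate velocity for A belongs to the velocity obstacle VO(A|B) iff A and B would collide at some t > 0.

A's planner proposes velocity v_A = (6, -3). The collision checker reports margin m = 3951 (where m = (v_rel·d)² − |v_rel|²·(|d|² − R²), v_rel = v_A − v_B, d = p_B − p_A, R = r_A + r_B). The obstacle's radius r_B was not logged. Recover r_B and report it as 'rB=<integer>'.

m = 3951
d = (15, -10);  v_rel = (10, -3),  |v_rel|² = 109
v_rel×d = (10)·(-10) − (-3)·(15) = -55
since m = R²·109 − (-55)²:  R² = (3025 + 3951) / 109 = 64
R = √64 = 8  ⇒  r_B = 8 − 7 = 1

rB=1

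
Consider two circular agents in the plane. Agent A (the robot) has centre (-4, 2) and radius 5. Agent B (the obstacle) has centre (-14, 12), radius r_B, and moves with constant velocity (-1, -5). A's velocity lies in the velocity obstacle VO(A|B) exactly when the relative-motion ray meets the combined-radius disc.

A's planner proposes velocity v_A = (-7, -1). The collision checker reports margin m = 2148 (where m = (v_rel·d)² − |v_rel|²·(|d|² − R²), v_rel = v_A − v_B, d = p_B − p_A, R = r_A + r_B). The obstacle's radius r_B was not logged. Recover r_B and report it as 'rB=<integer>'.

m = 2148
d = (-10, 10);  v_rel = (-6, 4),  |v_rel|² = 52
v_rel×d = (-6)·(10) − (4)·(-10) = -20
since m = R²·52 − (-20)²:  R² = (400 + 2148) / 52 = 49
R = √49 = 7  ⇒  r_B = 7 − 5 = 2

rB=2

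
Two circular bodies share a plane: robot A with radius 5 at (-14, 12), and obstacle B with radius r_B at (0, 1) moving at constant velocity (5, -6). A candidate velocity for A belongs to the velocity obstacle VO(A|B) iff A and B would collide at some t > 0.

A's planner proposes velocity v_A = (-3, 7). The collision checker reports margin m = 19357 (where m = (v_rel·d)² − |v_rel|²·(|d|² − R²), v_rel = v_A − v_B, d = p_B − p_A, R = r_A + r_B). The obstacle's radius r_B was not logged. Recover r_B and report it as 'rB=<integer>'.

m = 19357
d = (14, -11);  v_rel = (-8, 13),  |v_rel|² = 233
v_rel×d = (-8)·(-11) − (13)·(14) = -94
since m = R²·233 − (-94)²:  R² = (8836 + 19357) / 233 = 121
R = √121 = 11  ⇒  r_B = 11 − 5 = 6

rB=6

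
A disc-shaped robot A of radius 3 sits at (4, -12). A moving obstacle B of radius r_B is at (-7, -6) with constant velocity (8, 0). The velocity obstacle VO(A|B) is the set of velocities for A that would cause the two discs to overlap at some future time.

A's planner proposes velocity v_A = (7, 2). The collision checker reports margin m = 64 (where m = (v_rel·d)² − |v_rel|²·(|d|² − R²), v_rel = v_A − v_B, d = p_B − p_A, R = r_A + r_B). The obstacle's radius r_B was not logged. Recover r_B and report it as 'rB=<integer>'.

m = 64
d = (-11, 6);  v_rel = (-1, 2),  |v_rel|² = 5
v_rel×d = (-1)·(6) − (2)·(-11) = 16
since m = R²·5 − 16²:  R² = (256 + 64) / 5 = 64
R = √64 = 8  ⇒  r_B = 8 − 3 = 5

rB=5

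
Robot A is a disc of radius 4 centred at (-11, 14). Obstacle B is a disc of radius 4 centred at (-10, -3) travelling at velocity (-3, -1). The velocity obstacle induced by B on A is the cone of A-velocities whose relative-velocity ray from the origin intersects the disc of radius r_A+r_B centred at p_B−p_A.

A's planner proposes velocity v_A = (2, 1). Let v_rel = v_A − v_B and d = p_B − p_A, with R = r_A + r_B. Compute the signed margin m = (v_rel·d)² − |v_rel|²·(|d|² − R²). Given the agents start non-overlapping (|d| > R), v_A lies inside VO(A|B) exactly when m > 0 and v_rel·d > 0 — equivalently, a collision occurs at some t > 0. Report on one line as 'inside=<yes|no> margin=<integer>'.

d = (1, -17),  |d|² = 290;  R = 4+4 = 8,  c = 290−8² = 226
v_rel = (5, 2),  |v_rel|² = 29;  v_rel·d = (5)·(1) + (2)·(-17) = -29
29·t² + 58·t + 226 = 0  ⇒  m = (-29)² − 29·226 = -5713
m = -5713 < 0,  v_rel·d = -29 < 0  ⇒  outside

inside=no margin=-5713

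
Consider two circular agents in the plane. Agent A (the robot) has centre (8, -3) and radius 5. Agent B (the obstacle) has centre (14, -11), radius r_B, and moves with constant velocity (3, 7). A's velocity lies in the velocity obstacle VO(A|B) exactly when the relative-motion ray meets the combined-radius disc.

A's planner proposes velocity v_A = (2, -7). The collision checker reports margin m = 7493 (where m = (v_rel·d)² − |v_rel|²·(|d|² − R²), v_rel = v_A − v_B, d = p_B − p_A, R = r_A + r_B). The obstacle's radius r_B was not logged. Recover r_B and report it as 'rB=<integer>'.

m = 7493
d = (6, -8);  v_rel = (-1, -14),  |v_rel|² = 197
v_rel×d = (-1)·(-8) − (-14)·(6) = 92
since m = R²·197 − 92²:  R² = (8464 + 7493) / 197 = 81
R = √81 = 9  ⇒  r_B = 9 − 5 = 4

rB=4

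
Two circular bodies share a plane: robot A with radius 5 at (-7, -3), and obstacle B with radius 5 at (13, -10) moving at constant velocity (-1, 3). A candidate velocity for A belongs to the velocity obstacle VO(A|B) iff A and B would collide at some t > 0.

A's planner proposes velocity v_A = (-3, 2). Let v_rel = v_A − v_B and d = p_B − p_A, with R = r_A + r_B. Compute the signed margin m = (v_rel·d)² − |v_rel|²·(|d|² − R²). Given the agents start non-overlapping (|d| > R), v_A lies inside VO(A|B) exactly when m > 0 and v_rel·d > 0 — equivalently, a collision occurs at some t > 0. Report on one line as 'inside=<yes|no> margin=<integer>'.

d = (20, -7),  |d|² = 449;  R = 5+5 = 10,  c = 449−10² = 349
v_rel = (-2, -1),  |v_rel|² = 5;  v_rel·d = (-2)·(20) + (-1)·(-7) = -33
5·t² + 66·t + 349 = 0  ⇒  m = (-33)² − 5·349 = -656
m = -656 < 0,  v_rel·d = -33 < 0  ⇒  outside

inside=no margin=-656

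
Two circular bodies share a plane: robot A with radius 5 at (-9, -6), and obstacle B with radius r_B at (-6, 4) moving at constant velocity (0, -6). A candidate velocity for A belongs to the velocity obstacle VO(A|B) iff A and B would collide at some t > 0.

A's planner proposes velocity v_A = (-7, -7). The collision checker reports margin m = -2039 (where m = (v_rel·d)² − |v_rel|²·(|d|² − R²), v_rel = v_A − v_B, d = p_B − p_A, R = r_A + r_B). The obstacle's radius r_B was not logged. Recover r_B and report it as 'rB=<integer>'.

m = -2039
d = (3, 10);  v_rel = (-7, -1),  |v_rel|² = 50
v_rel×d = (-7)·(10) − (-1)·(3) = -67
since m = R²·50 − (-67)²:  R² = (4489 + -2039) / 50 = 49
R = √49 = 7  ⇒  r_B = 7 − 5 = 2

rB=2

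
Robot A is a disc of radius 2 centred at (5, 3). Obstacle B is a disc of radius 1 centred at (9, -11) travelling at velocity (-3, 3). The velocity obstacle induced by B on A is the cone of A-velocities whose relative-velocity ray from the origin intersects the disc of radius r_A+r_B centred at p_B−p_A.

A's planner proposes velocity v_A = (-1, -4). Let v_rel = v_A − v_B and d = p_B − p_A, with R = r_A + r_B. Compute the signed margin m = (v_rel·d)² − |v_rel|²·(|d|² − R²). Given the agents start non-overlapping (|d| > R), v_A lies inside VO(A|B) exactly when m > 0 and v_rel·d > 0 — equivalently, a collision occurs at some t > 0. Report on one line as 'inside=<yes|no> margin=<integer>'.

d = (4, -14),  |d|² = 212;  R = 2+1 = 3,  c = 212−3² = 203
v_rel = (2, -7),  |v_rel|² = 53;  v_rel·d = (2)·(4) + (-7)·(-14) = 106
53·t² − 212·t + 203 = 0  ⇒  m = 106² − 53·203 = 477
m = 477 > 0,  v_rel·d = 106 > 0  ⇒  inside

inside=yes margin=477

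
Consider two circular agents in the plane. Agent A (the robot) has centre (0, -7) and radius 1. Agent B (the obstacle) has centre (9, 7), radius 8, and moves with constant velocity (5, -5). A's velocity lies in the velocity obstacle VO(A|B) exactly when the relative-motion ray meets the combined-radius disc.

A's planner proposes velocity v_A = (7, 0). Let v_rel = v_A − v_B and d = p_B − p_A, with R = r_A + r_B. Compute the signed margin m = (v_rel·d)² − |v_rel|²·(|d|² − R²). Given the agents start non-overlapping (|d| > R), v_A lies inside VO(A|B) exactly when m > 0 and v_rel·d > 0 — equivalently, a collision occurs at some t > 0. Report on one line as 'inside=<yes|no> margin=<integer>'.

d = (9, 14),  |d|² = 277;  R = 1+8 = 9,  c = 277−9² = 196
v_rel = (2, 5),  |v_rel|² = 29;  v_rel·d = (2)·(9) + (5)·(14) = 88
29·t² − 176·t + 196 = 0  ⇒  m = 88² − 29·196 = 2060
m = 2060 > 0,  v_rel·d = 88 > 0  ⇒  inside

inside=yes margin=2060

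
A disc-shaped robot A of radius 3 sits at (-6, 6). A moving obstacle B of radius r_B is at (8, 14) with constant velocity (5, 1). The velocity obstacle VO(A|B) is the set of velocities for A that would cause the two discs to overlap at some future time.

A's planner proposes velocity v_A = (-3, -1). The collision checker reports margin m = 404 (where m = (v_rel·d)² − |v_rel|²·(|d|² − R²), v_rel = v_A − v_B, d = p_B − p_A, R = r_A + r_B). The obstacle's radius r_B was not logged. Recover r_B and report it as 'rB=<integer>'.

m = 404
d = (14, 8);  v_rel = (-8, -2),  |v_rel|² = 68
v_rel×d = (-8)·(8) − (-2)·(14) = -36
since m = R²·68 − (-36)²:  R² = (1296 + 404) / 68 = 25
R = √25 = 5  ⇒  r_B = 5 − 3 = 2

rB=2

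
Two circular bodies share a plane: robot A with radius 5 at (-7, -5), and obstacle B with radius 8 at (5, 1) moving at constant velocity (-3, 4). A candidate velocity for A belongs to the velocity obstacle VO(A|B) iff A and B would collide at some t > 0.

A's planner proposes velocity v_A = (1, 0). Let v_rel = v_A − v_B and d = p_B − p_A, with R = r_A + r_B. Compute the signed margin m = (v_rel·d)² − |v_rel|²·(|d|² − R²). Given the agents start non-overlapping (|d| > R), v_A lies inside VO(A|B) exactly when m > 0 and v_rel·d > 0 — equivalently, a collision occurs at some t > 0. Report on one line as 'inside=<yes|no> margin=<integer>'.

d = (12, 6),  |d|² = 180;  R = 5+8 = 13,  c = 180−13² = 11
v_rel = (4, -4),  |v_rel|² = 32;  v_rel·d = (4)·(12) + (-4)·(6) = 24
32·t² − 48·t + 11 = 0  ⇒  m = 24² − 32·11 = 224
m = 224 > 0,  v_rel·d = 24 > 0  ⇒  inside

inside=yes margin=224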